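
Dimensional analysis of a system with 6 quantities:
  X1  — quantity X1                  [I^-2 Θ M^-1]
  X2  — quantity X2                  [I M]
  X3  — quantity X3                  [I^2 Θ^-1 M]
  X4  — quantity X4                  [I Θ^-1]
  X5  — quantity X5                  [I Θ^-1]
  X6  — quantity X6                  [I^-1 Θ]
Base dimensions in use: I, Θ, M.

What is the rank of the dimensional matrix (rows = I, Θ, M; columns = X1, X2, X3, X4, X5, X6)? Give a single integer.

2

Dimensional matrix (I×Θ×M by X1×X2×X3×X4×X5×X6):
  I: [-2  1  2  1  1 -1]
  Θ: [ 1  0 -1 -1 -1  1]
  M: [-1  1  1  0  0  0]
Echelon form has 2 nonzero rows (pivots: X1,X2)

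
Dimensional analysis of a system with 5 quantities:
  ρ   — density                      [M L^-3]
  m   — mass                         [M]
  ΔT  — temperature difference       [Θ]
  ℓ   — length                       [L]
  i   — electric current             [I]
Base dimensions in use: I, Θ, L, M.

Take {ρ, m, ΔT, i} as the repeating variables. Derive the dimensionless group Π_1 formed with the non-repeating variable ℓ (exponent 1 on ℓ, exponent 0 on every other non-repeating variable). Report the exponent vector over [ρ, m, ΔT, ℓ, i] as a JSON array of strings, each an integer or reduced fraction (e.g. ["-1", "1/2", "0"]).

["1/3", "-1/3", "0", "1", "0"]

Write exponents as rows I,Θ,L,M / cols ρ,m,ΔT,ℓ,i:
  I: [ 0  0  0  0  1]
  Θ: [ 0  0  1  0  0]
  L: [-3  0  0  1  0]
  M: [ 1  1  0  0  0]
Echelon form has 4 nonzero rows (pivots: ρ,m,ΔT,i)
Repeat: ρ,m,ΔT,i; free: ℓ
RREF:
  r0: [   1    0    0 -1/3    0]
  r1: [   0    1    0  1/3    0]
  r2: [   0    0    1    0    0]
  r3: [   0    0    0    0    1]
Fix exponent of ℓ at 1; solve each RREF row for its pivot's exponent:
  r0: exp(ρ) + (-1/3)·1 = 0 ⇒ exp(ρ) = 1/3
  r1: exp(m) + (1/3)·1 = 0 ⇒ exp(m) = -1/3
  r2: exp(ΔT) + (0)·1 = 0 ⇒ exp(ΔT) = 0
  r3: exp(i) + (0)·1 = 0 ⇒ exp(i) = 0
Π_1 = ρ^(1/3) · m^(-1/3) · ℓ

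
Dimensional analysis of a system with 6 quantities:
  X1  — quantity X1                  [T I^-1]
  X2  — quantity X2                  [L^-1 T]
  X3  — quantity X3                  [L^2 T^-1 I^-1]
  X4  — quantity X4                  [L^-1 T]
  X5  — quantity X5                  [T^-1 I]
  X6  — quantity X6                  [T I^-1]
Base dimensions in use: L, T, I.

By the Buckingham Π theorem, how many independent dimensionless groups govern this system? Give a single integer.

4

Write exponents as rows L,T,I / cols X1,X2,X3,X4,X5,X6:
  L: [ 0 -1  2 -1  0  0]
  T: [ 1  1 -1  1 -1  1]
  I: [-1  0 -1  0  1 -1]
Echelon form has 2 nonzero rows (pivots: X1,X2)
n=6, r=2 ⇒ 4 dimensionless groups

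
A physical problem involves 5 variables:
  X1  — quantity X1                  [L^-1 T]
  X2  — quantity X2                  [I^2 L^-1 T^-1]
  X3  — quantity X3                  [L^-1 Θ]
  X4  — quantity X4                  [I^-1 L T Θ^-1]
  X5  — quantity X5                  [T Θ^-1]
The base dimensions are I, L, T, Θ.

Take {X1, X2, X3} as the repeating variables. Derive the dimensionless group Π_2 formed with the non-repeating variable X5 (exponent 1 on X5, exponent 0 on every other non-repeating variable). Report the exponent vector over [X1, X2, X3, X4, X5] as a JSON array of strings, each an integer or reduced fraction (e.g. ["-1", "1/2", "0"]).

Write exponents as rows I,L,T,Θ / cols X1,X2,X3,X4,X5:
  I: [ 0  2  0 -1  0]
  L: [-1 -1 -1  1  0]
  T: [ 1 -1  0  1  1]
  Θ: [ 0  0  1 -1 -1]
RREF → pivots at {X1,X2,X3} ⇒ r = 3
Repeat: X1,X2,X3; free: X4,X5
RREF:
  r0: [   1    0    0  1/2    1]
  r1: [   0    1    0 -1/2    0]
  r2: [   0    0    1   -1   -1]
  r3: [   0    0    0    0    0]
Fix exponent of X5 at 1, X4 at 0; solve each RREF row for its pivot's exponent:
  r0: exp(X1) + (1)·1 = 0 ⇒ exp(X1) = -1
  r1: exp(X2) + (0)·1 = 0 ⇒ exp(X2) = 0
  r2: exp(X3) + (-1)·1 = 0 ⇒ exp(X3) = 1
Π_2 = X1^-1 · X3 · X5

["-1", "0", "1", "0", "1"]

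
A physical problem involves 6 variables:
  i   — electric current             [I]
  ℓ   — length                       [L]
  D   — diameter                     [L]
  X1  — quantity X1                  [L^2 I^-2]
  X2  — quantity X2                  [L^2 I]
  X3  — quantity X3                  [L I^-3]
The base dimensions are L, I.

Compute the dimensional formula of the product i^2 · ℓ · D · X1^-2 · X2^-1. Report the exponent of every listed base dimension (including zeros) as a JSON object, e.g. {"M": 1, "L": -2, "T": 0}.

Dimensional matrix (L×I by i×ℓ×D×X1×X2×X3):
  L: [ 0  1  1  2  2  1]
  I: [ 1  0  0 -2  1 -3]
  [L]: (2)·0+(1)·1+(1)·1+(-2)·2+(-1)·2 = -4
  [I]: (2)·1+(1)·0+(1)·0+(-2)·-2+(-1)·1 = 5
⇒ L^-4 I^5

{"L": -4, "I": 5}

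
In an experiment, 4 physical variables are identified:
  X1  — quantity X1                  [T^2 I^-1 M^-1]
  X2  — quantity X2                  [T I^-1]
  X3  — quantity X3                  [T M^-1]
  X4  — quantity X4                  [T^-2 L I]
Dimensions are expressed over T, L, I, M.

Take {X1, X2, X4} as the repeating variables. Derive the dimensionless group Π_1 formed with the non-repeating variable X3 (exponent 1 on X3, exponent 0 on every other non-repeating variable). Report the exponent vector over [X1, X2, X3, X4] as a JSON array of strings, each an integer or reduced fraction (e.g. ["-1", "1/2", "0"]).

Dimensional matrix (T×L×I×M by X1×X2×X3×X4):
  T: [ 2  1  1 -2]
  L: [ 0  0  0  1]
  I: [-1 -1  0  1]
  M: [-1  0 -1  0]
Row reduction gives pivot columns X1,X2,X4; rank = 3
Repeat: X1,X2,X4; free: X3
RREF:
  r0: [   1    0    1    0]
  r1: [   0    1   -1    0]
  r2: [   0    0    0    1]
  r3: [   0    0    0    0]
Fix exponent of X3 at 1; solve each RREF row for its pivot's exponent:
  r0: exp(X1) + (1)·1 = 0 ⇒ exp(X1) = -1
  r1: exp(X2) + (-1)·1 = 0 ⇒ exp(X2) = 1
  r2: exp(X4) + (0)·1 = 0 ⇒ exp(X4) = 0
Π_1 = X1^-1 · X2 · X3

["-1", "1", "1", "0"]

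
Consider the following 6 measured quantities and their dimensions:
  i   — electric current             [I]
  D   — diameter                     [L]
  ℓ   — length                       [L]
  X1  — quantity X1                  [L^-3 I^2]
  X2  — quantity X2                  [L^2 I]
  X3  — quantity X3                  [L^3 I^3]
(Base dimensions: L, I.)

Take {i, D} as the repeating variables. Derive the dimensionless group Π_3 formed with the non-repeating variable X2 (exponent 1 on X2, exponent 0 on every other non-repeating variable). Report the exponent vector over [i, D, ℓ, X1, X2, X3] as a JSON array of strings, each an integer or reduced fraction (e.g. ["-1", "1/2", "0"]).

["-1", "-2", "0", "0", "1", "0"]

Exponent matrix [L,I] × [i,D,ℓ,X1,X2,X3]:
  L: [ 0  1  1 -3  2  3]
  I: [ 1  0  0  2  1  3]
Echelon form has 2 nonzero rows (pivots: i,D)
Pivot set = {i,D}, free = {ℓ,X1,X2,X3}
RREF:
  r0: [   1    0    0    2    1    3]
  r1: [   0    1    1   -3    2    3]
Fix exponent of X2 at 1, ℓ at 0, X1 at 0, X3 at 0; solve each RREF row for its pivot's exponent:
  r0: exp(i) + (1)·1 = 0 ⇒ exp(i) = -1
  r1: exp(D) + (2)·1 = 0 ⇒ exp(D) = -2
Π_3 = i^-1 · D^-2 · X2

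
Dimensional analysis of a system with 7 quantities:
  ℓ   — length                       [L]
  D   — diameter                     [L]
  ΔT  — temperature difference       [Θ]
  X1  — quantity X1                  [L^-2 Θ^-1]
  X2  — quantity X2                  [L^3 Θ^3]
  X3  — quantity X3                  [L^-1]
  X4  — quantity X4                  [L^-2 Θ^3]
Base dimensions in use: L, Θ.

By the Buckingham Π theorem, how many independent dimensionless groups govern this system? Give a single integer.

5

Exponent matrix [L,Θ] × [ℓ,D,ΔT,X1,X2,X3,X4]:
  L: [ 1  1  0 -2  3 -1 -2]
  Θ: [ 0  0  1 -1  3  0  3]
RREF → pivots at {ℓ,ΔT} ⇒ r = 2
Π count = n − r = 7 − 2 = 5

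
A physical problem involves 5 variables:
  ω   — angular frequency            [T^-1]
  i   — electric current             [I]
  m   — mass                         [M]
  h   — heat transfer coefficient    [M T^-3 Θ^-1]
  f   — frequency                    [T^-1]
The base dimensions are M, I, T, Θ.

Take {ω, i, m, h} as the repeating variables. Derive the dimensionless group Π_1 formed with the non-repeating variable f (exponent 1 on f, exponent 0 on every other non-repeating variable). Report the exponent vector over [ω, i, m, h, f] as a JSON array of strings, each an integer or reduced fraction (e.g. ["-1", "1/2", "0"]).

["-1", "0", "0", "0", "1"]

Dimensional matrix (M×I×T×Θ by ω×i×m×h×f):
  M: [ 0  0  1  1  0]
  I: [ 0  1  0  0  0]
  T: [-1  0  0 -3 -1]
  Θ: [ 0  0  0 -1  0]
Row reduction gives pivot columns ω,i,m,h; rank = 4
Pivot set = {ω,i,m,h}, free = {f}
RREF:
  r0: [   1    0    0    0    1]
  r1: [   0    1    0    0    0]
  r2: [   0    0    1    0    0]
  r3: [   0    0    0    1    0]
Fix exponent of f at 1; solve each RREF row for its pivot's exponent:
  r0: exp(ω) + (1)·1 = 0 ⇒ exp(ω) = -1
  r1: exp(i) + (0)·1 = 0 ⇒ exp(i) = 0
  r2: exp(m) + (0)·1 = 0 ⇒ exp(m) = 0
  r3: exp(h) + (0)·1 = 0 ⇒ exp(h) = 0
Π_1 = ω^-1 · f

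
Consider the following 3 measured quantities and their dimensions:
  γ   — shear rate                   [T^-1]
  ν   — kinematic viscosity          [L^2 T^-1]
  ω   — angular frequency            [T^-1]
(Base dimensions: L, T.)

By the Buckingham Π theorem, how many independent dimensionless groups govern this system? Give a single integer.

1

Dimensional matrix (L×T by γ×ν×ω):
  L: [ 0  2  0]
  T: [-1 -1 -1]
Row reduction gives pivot columns γ,ν; rank = 2
3 vars − rank 2 = 1 Π group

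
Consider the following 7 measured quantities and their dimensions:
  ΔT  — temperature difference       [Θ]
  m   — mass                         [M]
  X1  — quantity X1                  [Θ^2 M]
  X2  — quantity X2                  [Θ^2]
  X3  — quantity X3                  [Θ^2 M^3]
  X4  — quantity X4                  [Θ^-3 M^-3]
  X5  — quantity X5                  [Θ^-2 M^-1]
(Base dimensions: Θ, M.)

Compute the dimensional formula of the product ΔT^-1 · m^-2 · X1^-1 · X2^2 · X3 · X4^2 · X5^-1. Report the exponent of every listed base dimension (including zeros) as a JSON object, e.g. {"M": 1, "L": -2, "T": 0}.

Dimensional matrix (Θ×M by ΔT×m×X1×X2×X3×X4×X5):
  Θ: [ 1  0  2  2  2 -3 -2]
  M: [ 0  1  1  0  3 -3 -1]
  [Θ]: (-1)·1+(-2)·0+(-1)·2+(2)·2+(1)·2+(2)·-3+(-1)·-2 = -1
  [M]: (-1)·0+(-2)·1+(-1)·1+(2)·0+(1)·3+(2)·-3+(-1)·-1 = -5
⇒ Θ^-1 M^-5

{"Θ": -1, "M": -5}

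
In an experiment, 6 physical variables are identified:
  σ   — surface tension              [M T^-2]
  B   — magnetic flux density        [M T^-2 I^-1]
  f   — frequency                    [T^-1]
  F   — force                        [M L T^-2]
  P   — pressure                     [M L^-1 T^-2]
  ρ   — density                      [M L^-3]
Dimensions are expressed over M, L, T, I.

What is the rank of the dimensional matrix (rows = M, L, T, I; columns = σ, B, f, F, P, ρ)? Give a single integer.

4

Write exponents as rows M,L,T,I / cols σ,B,f,F,P,ρ:
  M: [ 1  1  0  1  1  1]
  L: [ 0  0  0  1 -1 -3]
  T: [-2 -2 -1 -2 -2  0]
  I: [ 0 -1  0  0  0  0]
RREF → pivots at {σ,B,f,F} ⇒ r = 4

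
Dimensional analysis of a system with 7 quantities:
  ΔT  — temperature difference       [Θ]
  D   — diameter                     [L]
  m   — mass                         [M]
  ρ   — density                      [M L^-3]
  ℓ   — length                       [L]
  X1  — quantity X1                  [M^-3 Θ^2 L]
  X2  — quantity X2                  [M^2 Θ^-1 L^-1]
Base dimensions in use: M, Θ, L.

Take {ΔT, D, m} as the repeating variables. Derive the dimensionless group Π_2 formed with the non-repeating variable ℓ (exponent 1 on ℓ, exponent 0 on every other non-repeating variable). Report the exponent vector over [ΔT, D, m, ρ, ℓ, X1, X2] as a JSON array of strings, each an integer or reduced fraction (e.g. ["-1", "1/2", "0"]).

["0", "-1", "0", "0", "1", "0", "0"]

Write exponents as rows M,Θ,L / cols ΔT,D,m,ρ,ℓ,X1,X2:
  M: [ 0  0  1  1  0 -3  2]
  Θ: [ 1  0  0  0  0  2 -1]
  L: [ 0  1  0 -3  1  1 -1]
Row reduction gives pivot columns ΔT,D,m; rank = 3
Pivot set = {ΔT,D,m}, free = {ρ,ℓ,X1,X2}
RREF:
  r0: [   1    0    0    0    0    2   -1]
  r1: [   0    1    0   -3    1    1   -1]
  r2: [   0    0    1    1    0   -3    2]
Fix exponent of ℓ at 1, ρ at 0, X1 at 0, X2 at 0; solve each RREF row for its pivot's exponent:
  r0: exp(ΔT) + (0)·1 = 0 ⇒ exp(ΔT) = 0
  r1: exp(D) + (1)·1 = 0 ⇒ exp(D) = -1
  r2: exp(m) + (0)·1 = 0 ⇒ exp(m) = 0
Π_2 = D^-1 · ℓ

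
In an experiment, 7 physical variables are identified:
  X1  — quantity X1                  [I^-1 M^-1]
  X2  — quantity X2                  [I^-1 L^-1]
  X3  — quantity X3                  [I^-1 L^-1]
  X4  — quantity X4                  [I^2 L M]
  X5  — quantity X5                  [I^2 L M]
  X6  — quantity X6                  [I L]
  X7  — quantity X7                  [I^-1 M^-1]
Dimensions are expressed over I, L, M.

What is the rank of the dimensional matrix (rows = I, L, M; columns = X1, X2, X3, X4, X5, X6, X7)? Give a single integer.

Dimensional matrix (I×L×M by X1×X2×X3×X4×X5×X6×X7):
  I: [-1 -1 -1  2  2  1 -1]
  L: [ 0 -1 -1  1  1  1  0]
  M: [-1  0  0  1  1  0 -1]
RREF → pivots at {X1,X2} ⇒ r = 2

2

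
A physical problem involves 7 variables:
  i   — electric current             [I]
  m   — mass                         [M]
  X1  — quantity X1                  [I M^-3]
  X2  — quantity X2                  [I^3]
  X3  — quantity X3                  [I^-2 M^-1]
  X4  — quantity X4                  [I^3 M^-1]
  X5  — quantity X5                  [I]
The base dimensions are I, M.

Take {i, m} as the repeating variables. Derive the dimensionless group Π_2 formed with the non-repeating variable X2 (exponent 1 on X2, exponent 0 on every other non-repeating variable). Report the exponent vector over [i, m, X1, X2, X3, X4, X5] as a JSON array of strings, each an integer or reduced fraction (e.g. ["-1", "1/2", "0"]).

["-3", "0", "0", "1", "0", "0", "0"]

Exponent matrix [I,M] × [i,m,X1,X2,X3,X4,X5]:
  I: [ 1  0  1  3 -2  3  1]
  M: [ 0  1 -3  0 -1 -1  0]
RREF → pivots at {i,m} ⇒ r = 2
Repeat: i,m; free: X1,X2,X3,X4,X5
RREF:
  r0: [   1    0    1    3   -2    3    1]
  r1: [   0    1   -3    0   -1   -1    0]
Fix exponent of X2 at 1, X1 at 0, X3 at 0, X4 at 0, X5 at 0; solve each RREF row for its pivot's exponent:
  r0: exp(i) + (3)·1 = 0 ⇒ exp(i) = -3
  r1: exp(m) + (0)·1 = 0 ⇒ exp(m) = 0
Π_2 = i^-3 · X2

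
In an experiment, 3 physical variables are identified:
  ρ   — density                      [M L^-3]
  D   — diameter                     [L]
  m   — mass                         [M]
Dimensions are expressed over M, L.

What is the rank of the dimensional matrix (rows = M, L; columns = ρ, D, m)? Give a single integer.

Write exponents as rows M,L / cols ρ,D,m:
  M: [ 1  0  1]
  L: [-3  1  0]
Echelon form has 2 nonzero rows (pivots: ρ,D)

2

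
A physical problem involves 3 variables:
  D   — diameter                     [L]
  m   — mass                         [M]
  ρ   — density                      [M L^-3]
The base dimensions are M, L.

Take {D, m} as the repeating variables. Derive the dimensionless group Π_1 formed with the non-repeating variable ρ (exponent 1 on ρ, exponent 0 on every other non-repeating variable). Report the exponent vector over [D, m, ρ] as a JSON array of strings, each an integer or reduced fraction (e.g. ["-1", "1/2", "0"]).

Exponent matrix [M,L] × [D,m,ρ]:
  M: [ 0  1  1]
  L: [ 1  0 -3]
Row reduction gives pivot columns D,m; rank = 2
Pivot set = {D,m}, free = {ρ}
RREF:
  r0: [   1    0   -3]
  r1: [   0    1    1]
Fix exponent of ρ at 1; solve each RREF row for its pivot's exponent:
  r0: exp(D) + (-3)·1 = 0 ⇒ exp(D) = 3
  r1: exp(m) + (1)·1 = 0 ⇒ exp(m) = -1
Π_1 = D^3 · m^-1 · ρ

["3", "-1", "1"]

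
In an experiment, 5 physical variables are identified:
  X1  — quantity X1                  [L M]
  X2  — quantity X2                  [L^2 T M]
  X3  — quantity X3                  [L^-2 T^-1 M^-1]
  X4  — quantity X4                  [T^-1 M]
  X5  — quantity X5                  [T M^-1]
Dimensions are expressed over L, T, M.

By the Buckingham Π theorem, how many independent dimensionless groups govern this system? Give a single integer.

3

Write exponents as rows L,T,M / cols X1,X2,X3,X4,X5:
  L: [ 1  2 -2  0  0]
  T: [ 0  1 -1 -1  1]
  M: [ 1  1 -1  1 -1]
Row reduction gives pivot columns X1,X2; rank = 2
5 vars − rank 2 = 3 Π groups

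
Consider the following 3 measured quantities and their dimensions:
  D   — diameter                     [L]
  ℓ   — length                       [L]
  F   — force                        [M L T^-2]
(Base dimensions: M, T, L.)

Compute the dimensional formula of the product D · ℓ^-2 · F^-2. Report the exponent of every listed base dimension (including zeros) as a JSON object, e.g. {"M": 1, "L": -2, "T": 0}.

{"M": -2, "T": 4, "L": -3}

Dimensional matrix (M×T×L by D×ℓ×F):
  M: [ 0  0  1]
  T: [ 0  0 -2]
  L: [ 1  1  1]
  [M]: (1)·0+(-2)·0+(-2)·1 = -2
  [T]: (1)·0+(-2)·0+(-2)·-2 = 4
  [L]: (1)·1+(-2)·1+(-2)·1 = -3
⇒ M^-2 T^4 L^-3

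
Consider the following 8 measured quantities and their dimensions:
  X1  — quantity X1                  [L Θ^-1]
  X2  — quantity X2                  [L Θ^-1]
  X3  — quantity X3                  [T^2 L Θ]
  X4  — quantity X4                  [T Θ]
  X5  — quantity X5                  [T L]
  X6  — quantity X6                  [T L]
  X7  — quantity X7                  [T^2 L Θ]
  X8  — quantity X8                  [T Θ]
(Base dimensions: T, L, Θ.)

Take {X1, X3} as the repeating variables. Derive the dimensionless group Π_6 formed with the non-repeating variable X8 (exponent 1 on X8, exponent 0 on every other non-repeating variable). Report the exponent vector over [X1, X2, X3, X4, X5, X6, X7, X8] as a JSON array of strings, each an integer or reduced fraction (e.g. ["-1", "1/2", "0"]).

["1/2", "0", "-1/2", "0", "0", "0", "0", "1"]

Dimensional matrix (T×L×Θ by X1×X2×X3×X4×X5×X6×X7×X8):
  T: [ 0  0  2  1  1  1  2  1]
  L: [ 1  1  1  0  1  1  1  0]
  Θ: [-1 -1  1  1  0  0  1  1]
Echelon form has 2 nonzero rows (pivots: X1,X3)
Pivot set = {X1,X3}, free = {X2,X4,X5,X6,X7,X8}
RREF:
  r0: [   1    1    0 -1/2  1/2  1/2    0 -1/2]
  r1: [   0    0    1  1/2  1/2  1/2    1  1/2]
  r2: [   0    0    0    0    0    0    0    0]
Fix exponent of X8 at 1, X2 at 0, X4 at 0, X5 at 0, X6 at 0, X7 at 0; solve each RREF row for its pivot's exponent:
  r0: exp(X1) + (-1/2)·1 = 0 ⇒ exp(X1) = 1/2
  r1: exp(X3) + (1/2)·1 = 0 ⇒ exp(X3) = -1/2
Π_6 = X1^(1/2) · X3^(-1/2) · X8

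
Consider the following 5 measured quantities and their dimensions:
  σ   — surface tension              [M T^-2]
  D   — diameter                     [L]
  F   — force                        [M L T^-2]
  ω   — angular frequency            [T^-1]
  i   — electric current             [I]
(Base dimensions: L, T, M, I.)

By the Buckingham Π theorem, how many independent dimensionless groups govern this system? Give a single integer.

1

Exponent matrix [L,T,M,I] × [σ,D,F,ω,i]:
  L: [ 0  1  1  0  0]
  T: [-2  0 -2 -1  0]
  M: [ 1  0  1  0  0]
  I: [ 0  0  0  0  1]
RREF → pivots at {σ,D,ω,i} ⇒ r = 4
Π count = n − r = 5 − 4 = 1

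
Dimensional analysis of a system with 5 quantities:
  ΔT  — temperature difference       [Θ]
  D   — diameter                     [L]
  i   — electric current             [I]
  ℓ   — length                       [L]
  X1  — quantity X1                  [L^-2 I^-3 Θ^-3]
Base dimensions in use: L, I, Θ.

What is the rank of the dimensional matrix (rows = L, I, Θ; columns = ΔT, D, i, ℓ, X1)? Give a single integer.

3

Dimensional matrix (L×I×Θ by ΔT×D×i×ℓ×X1):
  L: [ 0  1  0  1 -2]
  I: [ 0  0  1  0 -3]
  Θ: [ 1  0  0  0 -3]
Echelon form has 3 nonzero rows (pivots: ΔT,D,i)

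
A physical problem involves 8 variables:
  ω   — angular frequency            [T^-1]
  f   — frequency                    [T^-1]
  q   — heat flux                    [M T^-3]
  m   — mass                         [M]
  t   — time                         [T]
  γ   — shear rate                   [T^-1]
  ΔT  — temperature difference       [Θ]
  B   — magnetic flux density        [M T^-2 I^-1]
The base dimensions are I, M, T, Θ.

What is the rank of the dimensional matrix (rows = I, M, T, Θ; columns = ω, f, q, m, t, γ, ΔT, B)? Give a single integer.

Write exponents as rows I,M,T,Θ / cols ω,f,q,m,t,γ,ΔT,B:
  I: [ 0  0  0  0  0  0  0 -1]
  M: [ 0  0  1  1  0  0  0  1]
  T: [-1 -1 -3  0  1 -1  0 -2]
  Θ: [ 0  0  0  0  0  0  1  0]
RREF → pivots at {ω,q,ΔT,B} ⇒ r = 4

4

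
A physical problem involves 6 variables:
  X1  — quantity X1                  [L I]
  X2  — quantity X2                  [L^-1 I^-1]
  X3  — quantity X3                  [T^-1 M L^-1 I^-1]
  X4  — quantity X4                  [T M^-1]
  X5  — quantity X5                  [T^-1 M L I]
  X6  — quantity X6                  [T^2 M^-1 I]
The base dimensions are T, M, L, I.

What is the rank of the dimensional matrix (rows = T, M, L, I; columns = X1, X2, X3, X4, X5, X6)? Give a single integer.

Write exponents as rows T,M,L,I / cols X1,X2,X3,X4,X5,X6:
  T: [ 0  0 -1  1 -1  2]
  M: [ 0  0  1 -1  1 -1]
  L: [ 1 -1 -1  0  1  0]
  I: [ 1 -1 -1  0  1  1]
Echelon form has 3 nonzero rows (pivots: X1,X3,X6)

3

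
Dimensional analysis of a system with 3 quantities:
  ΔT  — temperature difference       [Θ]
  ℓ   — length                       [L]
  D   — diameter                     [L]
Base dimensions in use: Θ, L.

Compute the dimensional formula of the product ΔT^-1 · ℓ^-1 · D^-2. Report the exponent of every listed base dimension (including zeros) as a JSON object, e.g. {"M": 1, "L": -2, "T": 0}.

Exponent matrix [Θ,L] × [ΔT,ℓ,D]:
  Θ: [ 1  0  0]
  L: [ 0  1  1]
  [Θ]: (-1)·1+(-1)·0+(-2)·0 = -1
  [L]: (-1)·0+(-1)·1+(-2)·1 = -3
⇒ Θ^-1 L^-3

{"Θ": -1, "L": -3}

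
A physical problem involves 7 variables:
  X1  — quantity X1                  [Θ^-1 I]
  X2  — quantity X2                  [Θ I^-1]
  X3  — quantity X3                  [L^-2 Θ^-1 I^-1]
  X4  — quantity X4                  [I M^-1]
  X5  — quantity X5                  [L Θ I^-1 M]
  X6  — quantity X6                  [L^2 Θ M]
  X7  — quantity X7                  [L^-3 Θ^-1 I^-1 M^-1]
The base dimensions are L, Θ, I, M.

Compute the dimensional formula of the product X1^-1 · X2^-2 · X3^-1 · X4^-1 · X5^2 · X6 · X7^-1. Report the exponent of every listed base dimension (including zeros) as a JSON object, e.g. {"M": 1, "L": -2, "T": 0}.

{"L": 9, "Θ": 4, "I": 0, "M": 5}

Exponent matrix [L,Θ,I,M] × [X1,X2,X3,X4,X5,X6,X7]:
  L: [ 0  0 -2  0  1  2 -3]
  Θ: [-1  1 -1  0  1  1 -1]
  I: [ 1 -1 -1  1 -1  0 -1]
  M: [ 0  0  0 -1  1  1 -1]
  [L]: (-1)·0+(-2)·0+(-1)·-2+(-1)·0+(2)·1+(1)·2+(-1)·-3 = 9
  [Θ]: (-1)·-1+(-2)·1+(-1)·-1+(-1)·0+(2)·1+(1)·1+(-1)·-1 = 4
  [I]: (-1)·1+(-2)·-1+(-1)·-1+(-1)·1+(2)·-1+(1)·0+(-1)·-1 = 0
  [M]: (-1)·0+(-2)·0+(-1)·0+(-1)·-1+(2)·1+(1)·1+(-1)·-1 = 5
⇒ L^9 Θ^4 M^5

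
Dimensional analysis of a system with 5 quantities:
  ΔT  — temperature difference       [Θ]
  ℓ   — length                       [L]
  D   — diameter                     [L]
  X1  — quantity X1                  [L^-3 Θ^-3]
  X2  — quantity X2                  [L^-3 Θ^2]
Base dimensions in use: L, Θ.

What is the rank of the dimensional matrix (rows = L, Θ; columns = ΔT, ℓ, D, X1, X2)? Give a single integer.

2

Write exponents as rows L,Θ / cols ΔT,ℓ,D,X1,X2:
  L: [ 0  1  1 -3 -3]
  Θ: [ 1  0  0 -3  2]
RREF → pivots at {ΔT,ℓ} ⇒ r = 2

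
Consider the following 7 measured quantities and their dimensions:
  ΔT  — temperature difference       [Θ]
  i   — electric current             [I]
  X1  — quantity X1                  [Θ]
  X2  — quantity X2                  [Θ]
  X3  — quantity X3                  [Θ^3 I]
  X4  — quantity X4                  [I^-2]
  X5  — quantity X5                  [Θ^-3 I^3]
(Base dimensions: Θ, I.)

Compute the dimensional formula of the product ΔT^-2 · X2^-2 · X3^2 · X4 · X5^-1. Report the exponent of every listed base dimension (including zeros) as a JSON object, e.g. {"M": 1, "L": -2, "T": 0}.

{"Θ": 5, "I": -3}

Exponent matrix [Θ,I] × [ΔT,i,X1,X2,X3,X4,X5]:
  Θ: [ 1  0  1  1  3  0 -3]
  I: [ 0  1  0  0  1 -2  3]
  [Θ]: (-2)·1+(-2)·1+(2)·3+(1)·0+(-1)·-3 = 5
  [I]: (-2)·0+(-2)·0+(2)·1+(1)·-2+(-1)·3 = -3
⇒ Θ^5 I^-3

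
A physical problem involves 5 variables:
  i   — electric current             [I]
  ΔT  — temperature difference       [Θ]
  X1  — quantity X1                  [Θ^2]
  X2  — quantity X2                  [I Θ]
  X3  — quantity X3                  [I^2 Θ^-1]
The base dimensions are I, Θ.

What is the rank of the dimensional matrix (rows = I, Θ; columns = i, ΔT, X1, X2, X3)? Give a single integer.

Write exponents as rows I,Θ / cols i,ΔT,X1,X2,X3:
  I: [ 1  0  0  1  2]
  Θ: [ 0  1  2  1 -1]
Row reduction gives pivot columns i,ΔT; rank = 2

2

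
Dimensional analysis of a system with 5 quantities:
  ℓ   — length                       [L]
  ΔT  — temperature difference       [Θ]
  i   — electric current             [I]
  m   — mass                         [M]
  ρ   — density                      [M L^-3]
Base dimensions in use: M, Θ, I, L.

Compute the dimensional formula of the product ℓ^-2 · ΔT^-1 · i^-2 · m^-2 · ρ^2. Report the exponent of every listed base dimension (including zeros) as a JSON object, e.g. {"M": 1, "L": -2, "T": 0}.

{"M": 0, "Θ": -1, "I": -2, "L": -8}

Dimensional matrix (M×Θ×I×L by ℓ×ΔT×i×m×ρ):
  M: [ 0  0  0  1  1]
  Θ: [ 0  1  0  0  0]
  I: [ 0  0  1  0  0]
  L: [ 1  0  0  0 -3]
  [M]: (-2)·0+(-1)·0+(-2)·0+(-2)·1+(2)·1 = 0
  [Θ]: (-2)·0+(-1)·1+(-2)·0+(-2)·0+(2)·0 = -1
  [I]: (-2)·0+(-1)·0+(-2)·1+(-2)·0+(2)·0 = -2
  [L]: (-2)·1+(-1)·0+(-2)·0+(-2)·0+(2)·-3 = -8
⇒ Θ^-1 I^-2 L^-8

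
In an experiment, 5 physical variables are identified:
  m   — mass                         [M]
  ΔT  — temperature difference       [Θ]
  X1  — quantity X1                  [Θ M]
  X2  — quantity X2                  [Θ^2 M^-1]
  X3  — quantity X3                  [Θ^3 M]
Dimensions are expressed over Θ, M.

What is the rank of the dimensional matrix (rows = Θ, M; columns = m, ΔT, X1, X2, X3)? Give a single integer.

2

Exponent matrix [Θ,M] × [m,ΔT,X1,X2,X3]:
  Θ: [ 0  1  1  2  3]
  M: [ 1  0  1 -1  1]
RREF → pivots at {m,ΔT} ⇒ r = 2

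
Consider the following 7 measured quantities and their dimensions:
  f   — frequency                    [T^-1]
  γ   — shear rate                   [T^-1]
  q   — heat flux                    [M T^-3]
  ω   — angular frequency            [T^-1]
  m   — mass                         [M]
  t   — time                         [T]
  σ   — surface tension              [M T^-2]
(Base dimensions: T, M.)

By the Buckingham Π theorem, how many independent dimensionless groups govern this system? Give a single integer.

5

Dimensional matrix (T×M by f×γ×q×ω×m×t×σ):
  T: [-1 -1 -3 -1  0  1 -2]
  M: [ 0  0  1  0  1  0  1]
RREF → pivots at {f,q} ⇒ r = 2
Π count = n − r = 7 − 2 = 5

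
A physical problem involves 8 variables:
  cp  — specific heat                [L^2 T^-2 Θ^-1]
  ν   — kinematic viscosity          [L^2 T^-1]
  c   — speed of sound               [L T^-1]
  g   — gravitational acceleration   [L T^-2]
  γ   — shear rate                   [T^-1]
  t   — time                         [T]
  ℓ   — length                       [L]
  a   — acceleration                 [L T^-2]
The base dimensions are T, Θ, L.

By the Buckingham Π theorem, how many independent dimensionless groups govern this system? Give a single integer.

Dimensional matrix (T×Θ×L by cp×ν×c×g×γ×t×ℓ×a):
  T: [-2 -1 -1 -2 -1  1  0 -2]
  Θ: [-1  0  0  0  0  0  0  0]
  L: [ 2  2  1  1  0  0  1  1]
RREF → pivots at {cp,ν,c} ⇒ r = 3
n=8, r=3 ⇒ 5 dimensionless groups

5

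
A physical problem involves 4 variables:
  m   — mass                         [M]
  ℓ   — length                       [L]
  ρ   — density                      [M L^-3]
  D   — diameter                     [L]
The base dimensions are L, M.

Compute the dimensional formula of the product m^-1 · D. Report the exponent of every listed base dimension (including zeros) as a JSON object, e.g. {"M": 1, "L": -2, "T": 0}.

Exponent matrix [L,M] × [m,ℓ,ρ,D]:
  L: [ 0  1 -3  1]
  M: [ 1  0  1  0]
  [L]: (-1)·0+(1)·1 = 1
  [M]: (-1)·1+(1)·0 = -1
⇒ L M^-1

{"L": 1, "M": -1}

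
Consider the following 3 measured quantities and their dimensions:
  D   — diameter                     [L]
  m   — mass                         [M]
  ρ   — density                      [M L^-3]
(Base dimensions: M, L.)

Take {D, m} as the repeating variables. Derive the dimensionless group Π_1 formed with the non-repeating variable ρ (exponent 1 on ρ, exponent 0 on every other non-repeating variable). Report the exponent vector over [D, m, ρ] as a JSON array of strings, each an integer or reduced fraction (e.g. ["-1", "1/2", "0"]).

["3", "-1", "1"]

Write exponents as rows M,L / cols D,m,ρ:
  M: [ 0  1  1]
  L: [ 1  0 -3]
Row reduction gives pivot columns D,m; rank = 2
Pivot set = {D,m}, free = {ρ}
RREF:
  r0: [   1    0   -3]
  r1: [   0    1    1]
Fix exponent of ρ at 1; solve each RREF row for its pivot's exponent:
  r0: exp(D) + (-3)·1 = 0 ⇒ exp(D) = 3
  r1: exp(m) + (1)·1 = 0 ⇒ exp(m) = -1
Π_1 = D^3 · m^-1 · ρ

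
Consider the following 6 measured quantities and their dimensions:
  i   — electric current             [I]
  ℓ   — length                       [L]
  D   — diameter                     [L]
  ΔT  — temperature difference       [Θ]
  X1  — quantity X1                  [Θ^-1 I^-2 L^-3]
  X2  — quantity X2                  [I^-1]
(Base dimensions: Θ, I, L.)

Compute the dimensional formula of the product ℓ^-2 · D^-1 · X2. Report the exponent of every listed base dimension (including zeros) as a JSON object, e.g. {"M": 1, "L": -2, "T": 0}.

{"Θ": 0, "I": -1, "L": -3}

Exponent matrix [Θ,I,L] × [i,ℓ,D,ΔT,X1,X2]:
  Θ: [ 0  0  0  1 -1  0]
  I: [ 1  0  0  0 -2 -1]
  L: [ 0  1  1  0 -3  0]
  [Θ]: (-2)·0+(-1)·0+(1)·0 = 0
  [I]: (-2)·0+(-1)·0+(1)·-1 = -1
  [L]: (-2)·1+(-1)·1+(1)·0 = -3
⇒ I^-1 L^-3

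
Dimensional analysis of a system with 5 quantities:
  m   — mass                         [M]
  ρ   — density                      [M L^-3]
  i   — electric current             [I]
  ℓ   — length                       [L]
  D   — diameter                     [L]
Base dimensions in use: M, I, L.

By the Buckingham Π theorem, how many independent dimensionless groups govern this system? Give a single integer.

2

Dimensional matrix (M×I×L by m×ρ×i×ℓ×D):
  M: [ 1  1  0  0  0]
  I: [ 0  0  1  0  0]
  L: [ 0 -3  0  1  1]
RREF → pivots at {m,ρ,i} ⇒ r = 3
Π count = n − r = 5 − 3 = 2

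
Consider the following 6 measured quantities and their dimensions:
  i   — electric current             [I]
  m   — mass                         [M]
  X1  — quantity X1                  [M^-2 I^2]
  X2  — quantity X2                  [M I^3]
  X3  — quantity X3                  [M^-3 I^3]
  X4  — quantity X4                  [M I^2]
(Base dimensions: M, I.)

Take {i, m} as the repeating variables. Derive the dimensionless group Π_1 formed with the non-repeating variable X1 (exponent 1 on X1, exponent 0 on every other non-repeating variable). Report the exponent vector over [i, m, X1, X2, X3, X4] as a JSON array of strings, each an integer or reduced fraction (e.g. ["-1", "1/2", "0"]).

Write exponents as rows M,I / cols i,m,X1,X2,X3,X4:
  M: [ 0  1 -2  1 -3  1]
  I: [ 1  0  2  3  3  2]
Row reduction gives pivot columns i,m; rank = 2
Pivot set = {i,m}, free = {X1,X2,X3,X4}
RREF:
  r0: [   1    0    2    3    3    2]
  r1: [   0    1   -2    1   -3    1]
Fix exponent of X1 at 1, X2 at 0, X3 at 0, X4 at 0; solve each RREF row for its pivot's exponent:
  r0: exp(i) + (2)·1 = 0 ⇒ exp(i) = -2
  r1: exp(m) + (-2)·1 = 0 ⇒ exp(m) = 2
Π_1 = i^-2 · m^2 · X1

["-2", "2", "1", "0", "0", "0"]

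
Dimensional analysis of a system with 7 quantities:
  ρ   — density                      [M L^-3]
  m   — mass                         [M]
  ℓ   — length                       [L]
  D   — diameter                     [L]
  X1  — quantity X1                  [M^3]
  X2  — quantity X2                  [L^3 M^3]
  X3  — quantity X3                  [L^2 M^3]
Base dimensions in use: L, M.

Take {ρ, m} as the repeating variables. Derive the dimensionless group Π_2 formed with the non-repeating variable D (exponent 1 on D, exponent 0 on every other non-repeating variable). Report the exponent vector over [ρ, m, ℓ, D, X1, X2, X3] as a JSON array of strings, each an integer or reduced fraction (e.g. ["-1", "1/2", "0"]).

Exponent matrix [L,M] × [ρ,m,ℓ,D,X1,X2,X3]:
  L: [-3  0  1  1  0  3  2]
  M: [ 1  1  0  0  3  3  3]
Echelon form has 2 nonzero rows (pivots: ρ,m)
Repeat: ρ,m; free: ℓ,D,X1,X2,X3
RREF:
  r0: [   1    0 -1/3 -1/3    0   -1 -2/3]
  r1: [   0    1  1/3  1/3    3    4 11/3]
Fix exponent of D at 1, ℓ at 0, X1 at 0, X2 at 0, X3 at 0; solve each RREF row for its pivot's exponent:
  r0: exp(ρ) + (-1/3)·1 = 0 ⇒ exp(ρ) = 1/3
  r1: exp(m) + (1/3)·1 = 0 ⇒ exp(m) = -1/3
Π_2 = ρ^(1/3) · m^(-1/3) · D

["1/3", "-1/3", "0", "1", "0", "0", "0"]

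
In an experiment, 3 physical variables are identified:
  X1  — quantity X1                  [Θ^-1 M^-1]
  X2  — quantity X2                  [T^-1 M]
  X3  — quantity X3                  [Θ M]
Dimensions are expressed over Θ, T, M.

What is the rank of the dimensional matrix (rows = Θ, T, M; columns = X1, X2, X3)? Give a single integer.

2

Dimensional matrix (Θ×T×M by X1×X2×X3):
  Θ: [-1  0  1]
  T: [ 0 -1  0]
  M: [-1  1  1]
Echelon form has 2 nonzero rows (pivots: X1,X2)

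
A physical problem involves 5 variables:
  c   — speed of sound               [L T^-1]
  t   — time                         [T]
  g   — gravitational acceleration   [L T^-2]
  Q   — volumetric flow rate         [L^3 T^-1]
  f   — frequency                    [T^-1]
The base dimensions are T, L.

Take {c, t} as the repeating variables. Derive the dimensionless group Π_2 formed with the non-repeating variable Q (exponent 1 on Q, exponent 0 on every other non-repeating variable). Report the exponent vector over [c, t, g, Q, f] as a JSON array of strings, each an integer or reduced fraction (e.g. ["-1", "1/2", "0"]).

Exponent matrix [T,L] × [c,t,g,Q,f]:
  T: [-1  1 -2 -1 -1]
  L: [ 1  0  1  3  0]
Echelon form has 2 nonzero rows (pivots: c,t)
Pivot set = {c,t}, free = {g,Q,f}
RREF:
  r0: [   1    0    1    3    0]
  r1: [   0    1   -1    2   -1]
Fix exponent of Q at 1, g at 0, f at 0; solve each RREF row for its pivot's exponent:
  r0: exp(c) + (3)·1 = 0 ⇒ exp(c) = -3
  r1: exp(t) + (2)·1 = 0 ⇒ exp(t) = -2
Π_2 = c^-3 · t^-2 · Q

["-3", "-2", "0", "1", "0"]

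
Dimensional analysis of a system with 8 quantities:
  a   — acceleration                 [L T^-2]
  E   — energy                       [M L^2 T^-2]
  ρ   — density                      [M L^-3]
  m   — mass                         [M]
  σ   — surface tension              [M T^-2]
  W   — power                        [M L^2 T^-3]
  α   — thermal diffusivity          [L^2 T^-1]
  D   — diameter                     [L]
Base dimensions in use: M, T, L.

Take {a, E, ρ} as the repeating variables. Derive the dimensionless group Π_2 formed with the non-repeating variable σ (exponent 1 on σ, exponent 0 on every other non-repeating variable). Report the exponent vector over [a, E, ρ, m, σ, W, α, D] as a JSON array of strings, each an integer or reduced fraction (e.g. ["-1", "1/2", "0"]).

["-1/2", "-1/2", "-1/2", "0", "1", "0", "0", "0"]

Write exponents as rows M,T,L / cols a,E,ρ,m,σ,W,α,D:
  M: [ 0  1  1  1  1  1  0  0]
  T: [-2 -2  0  0 -2 -3 -1  0]
  L: [ 1  2 -3  0  0  2  2  1]
RREF → pivots at {a,E,ρ} ⇒ r = 3
Repeat: a,E,ρ; free: m,σ,W,α,D
RREF:
  r0: [   1    0    0 -3/4  1/2  5/8  1/8 -1/4]
  r1: [   0    1    0  3/4  1/2  7/8  3/8  1/4]
  r2: [   0    0    1  1/4  1/2  1/8 -3/8 -1/4]
Fix exponent of σ at 1, m at 0, W at 0, α at 0, D at 0; solve each RREF row for its pivot's exponent:
  r0: exp(a) + (1/2)·1 = 0 ⇒ exp(a) = -1/2
  r1: exp(E) + (1/2)·1 = 0 ⇒ exp(E) = -1/2
  r2: exp(ρ) + (1/2)·1 = 0 ⇒ exp(ρ) = -1/2
Π_2 = a^(-1/2) · E^(-1/2) · ρ^(-1/2) · σ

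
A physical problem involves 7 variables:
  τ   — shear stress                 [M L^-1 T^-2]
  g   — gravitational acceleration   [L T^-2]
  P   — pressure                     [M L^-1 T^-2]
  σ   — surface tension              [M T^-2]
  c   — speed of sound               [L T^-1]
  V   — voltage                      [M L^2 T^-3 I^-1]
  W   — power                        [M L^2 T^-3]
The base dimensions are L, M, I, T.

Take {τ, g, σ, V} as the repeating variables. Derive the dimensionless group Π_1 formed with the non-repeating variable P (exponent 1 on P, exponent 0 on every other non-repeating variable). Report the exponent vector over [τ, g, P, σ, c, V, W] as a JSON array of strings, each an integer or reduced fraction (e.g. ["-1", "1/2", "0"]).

["-1", "0", "1", "0", "0", "0", "0"]

Write exponents as rows L,M,I,T / cols τ,g,P,σ,c,V,W:
  L: [-1  1 -1  0  1  2  2]
  M: [ 1  0  1  1  0  1  1]
  I: [ 0  0  0  0  0 -1  0]
  T: [-2 -2 -2 -2 -1 -3 -3]
Echelon form has 4 nonzero rows (pivots: τ,g,σ,V)
Pivot set = {τ,g,σ,V}, free = {P,c,W}
RREF:
  r0: [   1    0    1    0 -1/2    0 -3/2]
  r1: [   0    1    0    0  1/2    0  1/2]
  r2: [   0    0    0    1  1/2    0  5/2]
  r3: [   0    0    0    0    0    1    0]
Fix exponent of P at 1, c at 0, W at 0; solve each RREF row for its pivot's exponent:
  r0: exp(τ) + (1)·1 = 0 ⇒ exp(τ) = -1
  r1: exp(g) + (0)·1 = 0 ⇒ exp(g) = 0
  r2: exp(σ) + (0)·1 = 0 ⇒ exp(σ) = 0
  r3: exp(V) + (0)·1 = 0 ⇒ exp(V) = 0
Π_1 = τ^-1 · P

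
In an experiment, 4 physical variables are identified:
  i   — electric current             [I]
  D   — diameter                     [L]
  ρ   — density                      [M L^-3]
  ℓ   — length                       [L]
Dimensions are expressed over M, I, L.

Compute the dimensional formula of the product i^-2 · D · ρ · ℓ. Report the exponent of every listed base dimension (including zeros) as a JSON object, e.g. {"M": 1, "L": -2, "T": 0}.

Write exponents as rows M,I,L / cols i,D,ρ,ℓ:
  M: [ 0  0  1  0]
  I: [ 1  0  0  0]
  L: [ 0  1 -3  1]
  [M]: (-2)·0+(1)·0+(1)·1+(1)·0 = 1
  [I]: (-2)·1+(1)·0+(1)·0+(1)·0 = -2
  [L]: (-2)·0+(1)·1+(1)·-3+(1)·1 = -1
⇒ M I^-2 L^-1

{"M": 1, "I": -2, "L": -1}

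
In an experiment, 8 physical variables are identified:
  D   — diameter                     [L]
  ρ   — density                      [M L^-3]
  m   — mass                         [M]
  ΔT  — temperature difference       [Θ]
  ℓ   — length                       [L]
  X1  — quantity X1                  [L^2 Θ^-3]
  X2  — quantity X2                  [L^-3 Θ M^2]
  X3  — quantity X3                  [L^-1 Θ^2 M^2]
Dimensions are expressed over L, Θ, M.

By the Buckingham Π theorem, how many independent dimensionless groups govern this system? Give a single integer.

5

Dimensional matrix (L×Θ×M by D×ρ×m×ΔT×ℓ×X1×X2×X3):
  L: [ 1 -3  0  0  1  2 -3 -1]
  Θ: [ 0  0  0  1  0 -3  1  2]
  M: [ 0  1  1  0  0  0  2  2]
RREF → pivots at {D,ρ,ΔT} ⇒ r = 3
8 vars − rank 3 = 5 Π groups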